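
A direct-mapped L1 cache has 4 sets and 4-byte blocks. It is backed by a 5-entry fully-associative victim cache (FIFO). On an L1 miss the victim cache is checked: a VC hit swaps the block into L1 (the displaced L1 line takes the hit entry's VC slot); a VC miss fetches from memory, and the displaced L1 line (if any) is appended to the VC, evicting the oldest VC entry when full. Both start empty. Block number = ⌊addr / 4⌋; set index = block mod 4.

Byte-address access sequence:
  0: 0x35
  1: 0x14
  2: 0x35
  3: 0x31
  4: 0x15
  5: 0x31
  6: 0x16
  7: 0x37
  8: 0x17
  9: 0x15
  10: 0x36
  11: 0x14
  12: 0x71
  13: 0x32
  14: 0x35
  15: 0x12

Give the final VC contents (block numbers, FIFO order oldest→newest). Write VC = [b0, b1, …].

#0 0x35→b13/s1 MISS; vc=[]
#1 0x14→b5/s1 MISS; vc=[13]
#2 0x35→b13/s1 VC-HIT; vc=[5]
#3 0x31→b12/s0 MISS; vc=[5]
#4 0x15→b5/s1 VC-HIT; vc=[13]
#5 0x31→b12/s0 L1-HIT; vc=[13]
#6 0x16→b5/s1 L1-HIT; vc=[13]
#7 0x37→b13/s1 VC-HIT; vc=[5]
#8 0x17→b5/s1 VC-HIT; vc=[13]
#9 0x15→b5/s1 L1-HIT; vc=[13]
#10 0x36→b13/s1 VC-HIT; vc=[5]
#11 0x14→b5/s1 VC-HIT; vc=[13]
#12 0x71→b28/s0 MISS; vc=[13,12]
#13 0x32→b12/s0 VC-HIT; vc=[13,28]
#14 0x35→b13/s1 VC-HIT; vc=[5,28]
#15 0x12→b4/s0 MISS; vc=[5,28,12]

VC = [5, 28, 12]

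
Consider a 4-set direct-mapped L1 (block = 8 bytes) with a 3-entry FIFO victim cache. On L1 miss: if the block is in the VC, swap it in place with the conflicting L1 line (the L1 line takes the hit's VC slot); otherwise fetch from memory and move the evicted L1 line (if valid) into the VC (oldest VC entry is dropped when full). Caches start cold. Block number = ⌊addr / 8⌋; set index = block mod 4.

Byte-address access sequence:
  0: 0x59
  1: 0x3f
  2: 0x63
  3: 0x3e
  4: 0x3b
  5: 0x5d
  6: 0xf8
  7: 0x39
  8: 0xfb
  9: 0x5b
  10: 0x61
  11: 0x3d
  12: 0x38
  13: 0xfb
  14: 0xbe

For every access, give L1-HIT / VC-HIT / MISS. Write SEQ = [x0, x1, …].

SEQ = [MISS, MISS, MISS, L1-HIT, L1-HIT, VC-HIT, MISS, VC-HIT, VC-HIT, VC-HIT, L1-HIT, VC-HIT, L1-HIT, VC-HIT, MISS]

  [0] addr=0x59 blk=11 s=3: MISS | VC []
  [1] addr=0x3f blk=7 s=3: MISS | VC [11]
  [2] addr=0x63 blk=12 s=0: MISS | VC [11]
  [3] addr=0x3e blk=7 s=3: L1-HIT | VC [11]
  [4] addr=0x3b blk=7 s=3: L1-HIT | VC [11]
  [5] addr=0x5d blk=11 s=3: VC-HIT | VC [7]
  [6] addr=0xf8 blk=31 s=3: MISS | VC [7, 11]
  [7] addr=0x39 blk=7 s=3: VC-HIT | VC [31, 11]
  [8] addr=0xfb blk=31 s=3: VC-HIT | VC [7, 11]
  [9] addr=0x5b blk=11 s=3: VC-HIT | VC [7, 31]
  [10] addr=0x61 blk=12 s=0: L1-HIT | VC [7, 31]
  [11] addr=0x3d blk=7 s=3: VC-HIT | VC [11, 31]
  [12] addr=0x38 blk=7 s=3: L1-HIT | VC [11, 31]
  [13] addr=0xfb blk=31 s=3: VC-HIT | VC [11, 7]
  [14] addr=0xbe blk=23 s=3: MISS | VC [11, 7, 31]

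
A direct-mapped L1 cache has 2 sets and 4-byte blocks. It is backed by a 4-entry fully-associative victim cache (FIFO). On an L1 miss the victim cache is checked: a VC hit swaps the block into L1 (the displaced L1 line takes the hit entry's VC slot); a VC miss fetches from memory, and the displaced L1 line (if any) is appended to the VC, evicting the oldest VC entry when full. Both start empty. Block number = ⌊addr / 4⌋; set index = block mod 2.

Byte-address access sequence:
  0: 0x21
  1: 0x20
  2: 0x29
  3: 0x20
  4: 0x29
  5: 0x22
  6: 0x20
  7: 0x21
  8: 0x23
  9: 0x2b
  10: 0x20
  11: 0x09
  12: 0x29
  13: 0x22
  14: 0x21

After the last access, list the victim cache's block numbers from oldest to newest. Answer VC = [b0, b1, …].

0: 0x21 (blk 8, set 0) → MISS  vc=[]
1: 0x20 (blk 8, set 0) → L1-HIT  vc=[]
2: 0x29 (blk 10, set 0) → MISS  vc=[8]
3: 0x20 (blk 8, set 0) → VC-HIT  vc=[10]
4: 0x29 (blk 10, set 0) → VC-HIT  vc=[8]
5: 0x22 (blk 8, set 0) → VC-HIT  vc=[10]
6: 0x20 (blk 8, set 0) → L1-HIT  vc=[10]
7: 0x21 (blk 8, set 0) → L1-HIT  vc=[10]
8: 0x23 (blk 8, set 0) → L1-HIT  vc=[10]
9: 0x2b (blk 10, set 0) → VC-HIT  vc=[8]
10: 0x20 (blk 8, set 0) → VC-HIT  vc=[10]
11: 0x9 (blk 2, set 0) → MISS  vc=[10, 8]
12: 0x29 (blk 10, set 0) → VC-HIT  vc=[2, 8]
13: 0x22 (blk 8, set 0) → VC-HIT  vc=[2, 10]
14: 0x21 (blk 8, set 0) → L1-HIT  vc=[2, 10]

VC = [2, 10]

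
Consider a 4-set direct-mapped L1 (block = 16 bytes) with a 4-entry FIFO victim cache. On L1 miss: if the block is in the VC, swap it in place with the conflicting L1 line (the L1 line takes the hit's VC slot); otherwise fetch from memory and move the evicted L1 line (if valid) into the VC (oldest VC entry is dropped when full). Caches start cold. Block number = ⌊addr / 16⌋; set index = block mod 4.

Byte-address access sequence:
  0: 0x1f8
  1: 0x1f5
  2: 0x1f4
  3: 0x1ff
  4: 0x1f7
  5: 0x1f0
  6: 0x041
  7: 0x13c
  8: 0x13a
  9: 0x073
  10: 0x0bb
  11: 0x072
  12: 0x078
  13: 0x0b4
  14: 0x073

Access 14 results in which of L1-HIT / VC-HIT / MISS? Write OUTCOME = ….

#0 0x1f8→b31/s3 MISS; vc=[]
#1 0x1f5→b31/s3 L1-HIT; vc=[]
#2 0x1f4→b31/s3 L1-HIT; vc=[]
#3 0x1ff→b31/s3 L1-HIT; vc=[]
#4 0x1f7→b31/s3 L1-HIT; vc=[]
#5 0x1f0→b31/s3 L1-HIT; vc=[]
#6 0x41→b4/s0 MISS; vc=[]
#7 0x13c→b19/s3 MISS; vc=[31]
#8 0x13a→b19/s3 L1-HIT; vc=[31]
#9 0x73→b7/s3 MISS; vc=[31,19]
#10 0xbb→b11/s3 MISS; vc=[31,19,7]
#11 0x72→b7/s3 VC-HIT; vc=[31,19,11]
#12 0x78→b7/s3 L1-HIT; vc=[31,19,11]
#13 0xb4→b11/s3 VC-HIT; vc=[31,19,7]
#14 0x73→b7/s3 VC-HIT; vc=[31,19,11]

OUTCOME = VC-HIT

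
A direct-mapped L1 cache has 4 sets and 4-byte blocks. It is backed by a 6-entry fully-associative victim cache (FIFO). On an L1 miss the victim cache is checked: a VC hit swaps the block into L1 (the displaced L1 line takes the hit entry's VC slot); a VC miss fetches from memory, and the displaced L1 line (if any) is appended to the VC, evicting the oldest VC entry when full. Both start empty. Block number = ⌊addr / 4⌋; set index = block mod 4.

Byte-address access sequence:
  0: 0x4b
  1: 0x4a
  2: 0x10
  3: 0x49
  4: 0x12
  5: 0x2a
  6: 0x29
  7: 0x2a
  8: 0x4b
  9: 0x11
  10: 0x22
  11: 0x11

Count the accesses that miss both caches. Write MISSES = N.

MISSES = 4

  [0] addr=0x4b blk=18 s=2: MISS | VC []
  [1] addr=0x4a blk=18 s=2: L1-HIT | VC []
  [2] addr=0x10 blk=4 s=0: MISS | VC []
  [3] addr=0x49 blk=18 s=2: L1-HIT | VC []
  [4] addr=0x12 blk=4 s=0: L1-HIT | VC []
  [5] addr=0x2a blk=10 s=2: MISS | VC [18]
  [6] addr=0x29 blk=10 s=2: L1-HIT | VC [18]
  [7] addr=0x2a blk=10 s=2: L1-HIT | VC [18]
  [8] addr=0x4b blk=18 s=2: VC-HIT | VC [10]
  [9] addr=0x11 blk=4 s=0: L1-HIT | VC [10]
  [10] addr=0x22 blk=8 s=0: MISS | VC [10, 4]
  [11] addr=0x11 blk=4 s=0: VC-HIT | VC [10, 8]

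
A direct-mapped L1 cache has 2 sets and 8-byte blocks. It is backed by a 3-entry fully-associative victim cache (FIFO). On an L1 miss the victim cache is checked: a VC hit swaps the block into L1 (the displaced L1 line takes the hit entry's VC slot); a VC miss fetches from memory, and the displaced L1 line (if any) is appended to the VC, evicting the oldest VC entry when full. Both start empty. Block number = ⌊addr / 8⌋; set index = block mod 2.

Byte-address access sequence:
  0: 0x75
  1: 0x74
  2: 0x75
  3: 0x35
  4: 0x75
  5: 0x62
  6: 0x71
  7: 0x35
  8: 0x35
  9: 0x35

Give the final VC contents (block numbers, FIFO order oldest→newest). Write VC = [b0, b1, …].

VC = [14, 12]

#0 0x75→b14/s0 MISS; vc=[]
#1 0x74→b14/s0 L1-HIT; vc=[]
#2 0x75→b14/s0 L1-HIT; vc=[]
#3 0x35→b6/s0 MISS; vc=[14]
#4 0x75→b14/s0 VC-HIT; vc=[6]
#5 0x62→b12/s0 MISS; vc=[6,14]
#6 0x71→b14/s0 VC-HIT; vc=[6,12]
#7 0x35→b6/s0 VC-HIT; vc=[14,12]
#8 0x35→b6/s0 L1-HIT; vc=[14,12]
#9 0x35→b6/s0 L1-HIT; vc=[14,12]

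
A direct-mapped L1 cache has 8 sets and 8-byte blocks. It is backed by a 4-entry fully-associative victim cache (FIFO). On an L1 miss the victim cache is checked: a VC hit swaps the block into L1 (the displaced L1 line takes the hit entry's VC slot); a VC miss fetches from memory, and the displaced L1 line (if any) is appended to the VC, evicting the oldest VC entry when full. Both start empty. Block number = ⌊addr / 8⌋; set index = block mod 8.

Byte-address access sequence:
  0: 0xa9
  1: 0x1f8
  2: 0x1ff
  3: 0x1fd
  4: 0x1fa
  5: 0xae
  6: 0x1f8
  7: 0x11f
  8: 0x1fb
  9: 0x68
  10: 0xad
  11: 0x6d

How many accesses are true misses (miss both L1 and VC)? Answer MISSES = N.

  [0] addr=0xa9 blk=21 s=5: MISS | VC []
  [1] addr=0x1f8 blk=63 s=7: MISS | VC []
  [2] addr=0x1ff blk=63 s=7: L1-HIT | VC []
  [3] addr=0x1fd blk=63 s=7: L1-HIT | VC []
  [4] addr=0x1fa blk=63 s=7: L1-HIT | VC []
  [5] addr=0xae blk=21 s=5: L1-HIT | VC []
  [6] addr=0x1f8 blk=63 s=7: L1-HIT | VC []
  [7] addr=0x11f blk=35 s=3: MISS | VC []
  [8] addr=0x1fb blk=63 s=7: L1-HIT | VC []
  [9] addr=0x68 blk=13 s=5: MISS | VC [21]
  [10] addr=0xad blk=21 s=5: VC-HIT | VC [13]
  [11] addr=0x6d blk=13 s=5: VC-HIT | VC [21]

MISSES = 4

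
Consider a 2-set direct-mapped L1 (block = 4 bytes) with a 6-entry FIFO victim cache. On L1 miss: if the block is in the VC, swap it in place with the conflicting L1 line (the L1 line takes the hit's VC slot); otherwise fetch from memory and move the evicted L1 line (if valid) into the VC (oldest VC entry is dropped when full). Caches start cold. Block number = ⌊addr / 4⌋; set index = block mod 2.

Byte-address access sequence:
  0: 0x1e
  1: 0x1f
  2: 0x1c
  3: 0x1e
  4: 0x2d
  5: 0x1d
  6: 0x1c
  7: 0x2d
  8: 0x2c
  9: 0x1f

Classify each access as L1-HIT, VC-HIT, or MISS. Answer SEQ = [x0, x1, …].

  [0] addr=0x1e blk=7 s=1: MISS | VC []
  [1] addr=0x1f blk=7 s=1: L1-HIT | VC []
  [2] addr=0x1c blk=7 s=1: L1-HIT | VC []
  [3] addr=0x1e blk=7 s=1: L1-HIT | VC []
  [4] addr=0x2d blk=11 s=1: MISS | VC [7]
  [5] addr=0x1d blk=7 s=1: VC-HIT | VC [11]
  [6] addr=0x1c blk=7 s=1: L1-HIT | VC [11]
  [7] addr=0x2d blk=11 s=1: VC-HIT | VC [7]
  [8] addr=0x2c blk=11 s=1: L1-HIT | VC [7]
  [9] addr=0x1f blk=7 s=1: VC-HIT | VC [11]

SEQ = [MISS, L1-HIT, L1-HIT, L1-HIT, MISS, VC-HIT, L1-HIT, VC-HIT, L1-HIT, VC-HIT]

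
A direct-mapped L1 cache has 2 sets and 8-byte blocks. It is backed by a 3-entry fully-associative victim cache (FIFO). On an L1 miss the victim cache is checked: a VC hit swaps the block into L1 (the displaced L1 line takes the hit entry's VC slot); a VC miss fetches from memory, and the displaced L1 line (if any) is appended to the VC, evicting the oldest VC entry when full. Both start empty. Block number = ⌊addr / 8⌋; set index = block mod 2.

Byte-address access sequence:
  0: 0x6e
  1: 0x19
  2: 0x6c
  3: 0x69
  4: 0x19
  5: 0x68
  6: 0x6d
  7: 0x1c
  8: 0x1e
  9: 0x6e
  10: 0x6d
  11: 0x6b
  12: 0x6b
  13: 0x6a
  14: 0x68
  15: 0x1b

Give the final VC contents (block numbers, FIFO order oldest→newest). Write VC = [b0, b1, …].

VC = [13]

  [0] addr=0x6e blk=13 s=1: MISS | VC []
  [1] addr=0x19 blk=3 s=1: MISS | VC [13]
  [2] addr=0x6c blk=13 s=1: VC-HIT | VC [3]
  [3] addr=0x69 blk=13 s=1: L1-HIT | VC [3]
  [4] addr=0x19 blk=3 s=1: VC-HIT | VC [13]
  [5] addr=0x68 blk=13 s=1: VC-HIT | VC [3]
  [6] addr=0x6d blk=13 s=1: L1-HIT | VC [3]
  [7] addr=0x1c blk=3 s=1: VC-HIT | VC [13]
  [8] addr=0x1e blk=3 s=1: L1-HIT | VC [13]
  [9] addr=0x6e blk=13 s=1: VC-HIT | VC [3]
  [10] addr=0x6d blk=13 s=1: L1-HIT | VC [3]
  [11] addr=0x6b blk=13 s=1: L1-HIT | VC [3]
  [12] addr=0x6b blk=13 s=1: L1-HIT | VC [3]
  [13] addr=0x6a blk=13 s=1: L1-HIT | VC [3]
  [14] addr=0x68 blk=13 s=1: L1-HIT | VC [3]
  [15] addr=0x1b blk=3 s=1: VC-HIT | VC [13]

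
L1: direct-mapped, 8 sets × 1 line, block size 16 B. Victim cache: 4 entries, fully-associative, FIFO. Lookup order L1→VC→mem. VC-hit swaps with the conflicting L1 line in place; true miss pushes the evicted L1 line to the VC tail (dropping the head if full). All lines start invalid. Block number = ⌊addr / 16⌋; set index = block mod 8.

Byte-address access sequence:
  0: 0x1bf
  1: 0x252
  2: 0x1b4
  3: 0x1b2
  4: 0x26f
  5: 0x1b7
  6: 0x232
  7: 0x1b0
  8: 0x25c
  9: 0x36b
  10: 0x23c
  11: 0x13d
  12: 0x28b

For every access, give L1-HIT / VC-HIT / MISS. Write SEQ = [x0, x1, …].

  [0] addr=0x1bf blk=27 s=3: MISS | VC []
  [1] addr=0x252 blk=37 s=5: MISS | VC []
  [2] addr=0x1b4 blk=27 s=3: L1-HIT | VC []
  [3] addr=0x1b2 blk=27 s=3: L1-HIT | VC []
  [4] addr=0x26f blk=38 s=6: MISS | VC []
  [5] addr=0x1b7 blk=27 s=3: L1-HIT | VC []
  [6] addr=0x232 blk=35 s=3: MISS | VC [27]
  [7] addr=0x1b0 blk=27 s=3: VC-HIT | VC [35]
  [8] addr=0x25c blk=37 s=5: L1-HIT | VC [35]
  [9] addr=0x36b blk=54 s=6: MISS | VC [35, 38]
  [10] addr=0x23c blk=35 s=3: VC-HIT | VC [27, 38]
  [11] addr=0x13d blk=19 s=3: MISS | VC [27, 38, 35]
  [12] addr=0x28b blk=40 s=0: MISS | VC [27, 38, 35]

SEQ = [MISS, MISS, L1-HIT, L1-HIT, MISS, L1-HIT, MISS, VC-HIT, L1-HIT, MISS, VC-HIT, MISS, MISS]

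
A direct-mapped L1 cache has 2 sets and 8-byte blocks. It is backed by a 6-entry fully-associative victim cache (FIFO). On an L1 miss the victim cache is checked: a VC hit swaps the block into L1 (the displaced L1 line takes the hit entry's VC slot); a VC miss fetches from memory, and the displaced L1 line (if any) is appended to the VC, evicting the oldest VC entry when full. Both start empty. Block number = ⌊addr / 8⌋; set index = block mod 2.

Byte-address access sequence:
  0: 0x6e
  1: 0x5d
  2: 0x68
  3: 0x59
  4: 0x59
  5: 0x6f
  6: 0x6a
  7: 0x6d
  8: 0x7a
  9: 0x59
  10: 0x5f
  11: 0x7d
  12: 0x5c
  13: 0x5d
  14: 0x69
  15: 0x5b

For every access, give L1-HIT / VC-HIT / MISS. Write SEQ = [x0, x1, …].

  [0] addr=0x6e blk=13 s=1: MISS | VC []
  [1] addr=0x5d blk=11 s=1: MISS | VC [13]
  [2] addr=0x68 blk=13 s=1: VC-HIT | VC [11]
  [3] addr=0x59 blk=11 s=1: VC-HIT | VC [13]
  [4] addr=0x59 blk=11 s=1: L1-HIT | VC [13]
  [5] addr=0x6f blk=13 s=1: VC-HIT | VC [11]
  [6] addr=0x6a blk=13 s=1: L1-HIT | VC [11]
  [7] addr=0x6d blk=13 s=1: L1-HIT | VC [11]
  [8] addr=0x7a blk=15 s=1: MISS | VC [11, 13]
  [9] addr=0x59 blk=11 s=1: VC-HIT | VC [15, 13]
  [10] addr=0x5f blk=11 s=1: L1-HIT | VC [15, 13]
  [11] addr=0x7d blk=15 s=1: VC-HIT | VC [11, 13]
  [12] addr=0x5c blk=11 s=1: VC-HIT | VC [15, 13]
  [13] addr=0x5d blk=11 s=1: L1-HIT | VC [15, 13]
  [14] addr=0x69 blk=13 s=1: VC-HIT | VC [15, 11]
  [15] addr=0x5b blk=11 s=1: VC-HIT | VC [15, 13]

SEQ = [MISS, MISS, VC-HIT, VC-HIT, L1-HIT, VC-HIT, L1-HIT, L1-HIT, MISS, VC-HIT, L1-HIT, VC-HIT, VC-HIT, L1-HIT, VC-HIT, VC-HIT]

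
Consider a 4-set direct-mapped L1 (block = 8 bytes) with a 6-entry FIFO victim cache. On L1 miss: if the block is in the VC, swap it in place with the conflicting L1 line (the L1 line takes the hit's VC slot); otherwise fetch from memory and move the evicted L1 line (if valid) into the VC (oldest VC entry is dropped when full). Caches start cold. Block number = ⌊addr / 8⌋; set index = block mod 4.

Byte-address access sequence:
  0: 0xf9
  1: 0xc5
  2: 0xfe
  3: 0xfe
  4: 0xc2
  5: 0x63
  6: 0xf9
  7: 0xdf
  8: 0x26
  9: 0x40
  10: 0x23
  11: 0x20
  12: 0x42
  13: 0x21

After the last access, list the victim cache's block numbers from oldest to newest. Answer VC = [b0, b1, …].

  [0] addr=0xf9 blk=31 s=3: MISS | VC []
  [1] addr=0xc5 blk=24 s=0: MISS | VC []
  [2] addr=0xfe blk=31 s=3: L1-HIT | VC []
  [3] addr=0xfe blk=31 s=3: L1-HIT | VC []
  [4] addr=0xc2 blk=24 s=0: L1-HIT | VC []
  [5] addr=0x63 blk=12 s=0: MISS | VC [24]
  [6] addr=0xf9 blk=31 s=3: L1-HIT | VC [24]
  [7] addr=0xdf blk=27 s=3: MISS | VC [24, 31]
  [8] addr=0x26 blk=4 s=0: MISS | VC [24, 31, 12]
  [9] addr=0x40 blk=8 s=0: MISS | VC [24, 31, 12, 4]
  [10] addr=0x23 blk=4 s=0: VC-HIT | VC [24, 31, 12, 8]
  [11] addr=0x20 blk=4 s=0: L1-HIT | VC [24, 31, 12, 8]
  [12] addr=0x42 blk=8 s=0: VC-HIT | VC [24, 31, 12, 4]
  [13] addr=0x21 blk=4 s=0: VC-HIT | VC [24, 31, 12, 8]

VC = [24, 31, 12, 8]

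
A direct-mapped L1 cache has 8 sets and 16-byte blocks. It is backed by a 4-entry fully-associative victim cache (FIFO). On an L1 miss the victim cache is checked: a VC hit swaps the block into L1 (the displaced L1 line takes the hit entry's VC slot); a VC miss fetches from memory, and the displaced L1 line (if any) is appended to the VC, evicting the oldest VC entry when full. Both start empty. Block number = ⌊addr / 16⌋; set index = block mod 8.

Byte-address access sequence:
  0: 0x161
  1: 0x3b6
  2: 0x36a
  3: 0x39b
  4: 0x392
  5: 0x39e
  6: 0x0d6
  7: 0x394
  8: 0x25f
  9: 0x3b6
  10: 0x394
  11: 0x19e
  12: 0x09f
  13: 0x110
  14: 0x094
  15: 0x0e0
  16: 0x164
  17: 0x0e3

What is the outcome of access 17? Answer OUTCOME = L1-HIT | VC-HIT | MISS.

  [0] addr=0x161 blk=22 s=6: MISS | VC []
  [1] addr=0x3b6 blk=59 s=3: MISS | VC []
  [2] addr=0x36a blk=54 s=6: MISS | VC [22]
  [3] addr=0x39b blk=57 s=1: MISS | VC [22]
  [4] addr=0x392 blk=57 s=1: L1-HIT | VC [22]
  [5] addr=0x39e blk=57 s=1: L1-HIT | VC [22]
  [6] addr=0xd6 blk=13 s=5: MISS | VC [22]
  [7] addr=0x394 blk=57 s=1: L1-HIT | VC [22]
  [8] addr=0x25f blk=37 s=5: MISS | VC [22, 13]
  [9] addr=0x3b6 blk=59 s=3: L1-HIT | VC [22, 13]
  [10] addr=0x394 blk=57 s=1: L1-HIT | VC [22, 13]
  [11] addr=0x19e blk=25 s=1: MISS | VC [22, 13, 57]
  [12] addr=0x9f blk=9 s=1: MISS | VC [22, 13, 57, 25]
  [13] addr=0x110 blk=17 s=1: MISS | VC [13, 57, 25, 9]
  [14] addr=0x94 blk=9 s=1: VC-HIT | VC [13, 57, 25, 17]
  [15] addr=0xe0 blk=14 s=6: MISS | VC [57, 25, 17, 54]
  [16] addr=0x164 blk=22 s=6: MISS | VC [25, 17, 54, 14]
  [17] addr=0xe3 blk=14 s=6: VC-HIT | VC [25, 17, 54, 22]

OUTCOME = VC-HIT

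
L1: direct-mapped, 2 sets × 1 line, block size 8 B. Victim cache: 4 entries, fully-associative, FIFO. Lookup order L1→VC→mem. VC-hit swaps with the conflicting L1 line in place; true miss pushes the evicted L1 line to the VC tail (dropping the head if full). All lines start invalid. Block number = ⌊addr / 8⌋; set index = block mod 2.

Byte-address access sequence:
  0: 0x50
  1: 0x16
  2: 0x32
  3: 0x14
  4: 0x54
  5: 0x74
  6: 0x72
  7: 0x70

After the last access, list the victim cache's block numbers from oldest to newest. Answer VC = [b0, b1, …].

  [0] addr=0x50 blk=10 s=0: MISS | VC []
  [1] addr=0x16 blk=2 s=0: MISS | VC [10]
  [2] addr=0x32 blk=6 s=0: MISS | VC [10, 2]
  [3] addr=0x14 blk=2 s=0: VC-HIT | VC [10, 6]
  [4] addr=0x54 blk=10 s=0: VC-HIT | VC [2, 6]
  [5] addr=0x74 blk=14 s=0: MISS | VC [2, 6, 10]
  [6] addr=0x72 blk=14 s=0: L1-HIT | VC [2, 6, 10]
  [7] addr=0x70 blk=14 s=0: L1-HIT | VC [2, 6, 10]

VC = [2, 6, 10]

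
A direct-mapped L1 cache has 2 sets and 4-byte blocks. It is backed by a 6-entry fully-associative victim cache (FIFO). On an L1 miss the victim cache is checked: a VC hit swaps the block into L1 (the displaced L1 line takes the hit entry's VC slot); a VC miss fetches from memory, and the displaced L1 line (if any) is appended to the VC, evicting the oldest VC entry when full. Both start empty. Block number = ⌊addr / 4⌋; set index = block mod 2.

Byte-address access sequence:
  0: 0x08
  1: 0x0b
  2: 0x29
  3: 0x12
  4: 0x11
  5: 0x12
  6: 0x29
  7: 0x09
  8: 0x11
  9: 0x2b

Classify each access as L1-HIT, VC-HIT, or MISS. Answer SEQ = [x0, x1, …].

SEQ = [MISS, L1-HIT, MISS, MISS, L1-HIT, L1-HIT, VC-HIT, VC-HIT, VC-HIT, VC-HIT]

#0 0x8→b2/s0 MISS; vc=[]
#1 0xb→b2/s0 L1-HIT; vc=[]
#2 0x29→b10/s0 MISS; vc=[2]
#3 0x12→b4/s0 MISS; vc=[2,10]
#4 0x11→b4/s0 L1-HIT; vc=[2,10]
#5 0x12→b4/s0 L1-HIT; vc=[2,10]
#6 0x29→b10/s0 VC-HIT; vc=[2,4]
#7 0x9→b2/s0 VC-HIT; vc=[10,4]
#8 0x11→b4/s0 VC-HIT; vc=[10,2]
#9 0x2b→b10/s0 VC-HIT; vc=[4,2]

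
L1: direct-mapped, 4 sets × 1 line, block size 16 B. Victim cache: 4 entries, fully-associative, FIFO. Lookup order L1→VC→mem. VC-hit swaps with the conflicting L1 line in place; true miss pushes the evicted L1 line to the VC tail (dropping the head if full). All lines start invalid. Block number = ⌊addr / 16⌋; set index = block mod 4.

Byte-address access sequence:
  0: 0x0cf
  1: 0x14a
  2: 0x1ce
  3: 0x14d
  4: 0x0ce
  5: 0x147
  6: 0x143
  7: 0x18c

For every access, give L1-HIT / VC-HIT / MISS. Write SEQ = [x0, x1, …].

SEQ = [MISS, MISS, MISS, VC-HIT, VC-HIT, VC-HIT, L1-HIT, MISS]

0: 0xcf (blk 12, set 0) → MISS  vc=[]
1: 0x14a (blk 20, set 0) → MISS  vc=[12]
2: 0x1ce (blk 28, set 0) → MISS  vc=[12, 20]
3: 0x14d (blk 20, set 0) → VC-HIT  vc=[12, 28]
4: 0xce (blk 12, set 0) → VC-HIT  vc=[20, 28]
5: 0x147 (blk 20, set 0) → VC-HIT  vc=[12, 28]
6: 0x143 (blk 20, set 0) → L1-HIT  vc=[12, 28]
7: 0x18c (blk 24, set 0) → MISS  vc=[12, 28, 20]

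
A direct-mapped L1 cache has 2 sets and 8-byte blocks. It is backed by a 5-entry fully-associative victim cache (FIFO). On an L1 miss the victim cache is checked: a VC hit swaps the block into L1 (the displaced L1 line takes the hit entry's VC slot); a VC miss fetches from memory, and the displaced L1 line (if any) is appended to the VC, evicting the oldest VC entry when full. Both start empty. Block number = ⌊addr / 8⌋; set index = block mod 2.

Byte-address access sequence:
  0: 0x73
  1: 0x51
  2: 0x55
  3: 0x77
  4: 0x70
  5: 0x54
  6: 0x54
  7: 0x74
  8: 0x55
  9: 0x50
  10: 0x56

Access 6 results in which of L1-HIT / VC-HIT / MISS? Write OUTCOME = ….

OUTCOME = L1-HIT

  [0] addr=0x73 blk=14 s=0: MISS | VC []
  [1] addr=0x51 blk=10 s=0: MISS | VC [14]
  [2] addr=0x55 blk=10 s=0: L1-HIT | VC [14]
  [3] addr=0x77 blk=14 s=0: VC-HIT | VC [10]
  [4] addr=0x70 blk=14 s=0: L1-HIT | VC [10]
  [5] addr=0x54 blk=10 s=0: VC-HIT | VC [14]
  [6] addr=0x54 blk=10 s=0: L1-HIT | VC [14]
  [7] addr=0x74 blk=14 s=0: VC-HIT | VC [10]
  [8] addr=0x55 blk=10 s=0: VC-HIT | VC [14]
  [9] addr=0x50 blk=10 s=0: L1-HIT | VC [14]
  [10] addr=0x56 blk=10 s=0: L1-HIT | VC [14]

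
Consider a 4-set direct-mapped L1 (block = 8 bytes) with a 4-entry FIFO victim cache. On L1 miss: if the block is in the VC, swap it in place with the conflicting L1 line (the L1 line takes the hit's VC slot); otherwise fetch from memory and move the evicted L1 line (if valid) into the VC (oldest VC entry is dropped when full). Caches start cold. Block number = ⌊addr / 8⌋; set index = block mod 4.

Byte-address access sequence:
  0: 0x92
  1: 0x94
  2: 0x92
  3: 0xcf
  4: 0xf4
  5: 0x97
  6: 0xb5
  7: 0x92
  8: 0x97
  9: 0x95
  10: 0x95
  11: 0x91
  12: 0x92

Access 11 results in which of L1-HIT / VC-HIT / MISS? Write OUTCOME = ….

0: 0x92 (blk 18, set 2) → MISS  vc=[]
1: 0x94 (blk 18, set 2) → L1-HIT  vc=[]
2: 0x92 (blk 18, set 2) → L1-HIT  vc=[]
3: 0xcf (blk 25, set 1) → MISS  vc=[]
4: 0xf4 (blk 30, set 2) → MISS  vc=[18]
5: 0x97 (blk 18, set 2) → VC-HIT  vc=[30]
6: 0xb5 (blk 22, set 2) → MISS  vc=[30, 18]
7: 0x92 (blk 18, set 2) → VC-HIT  vc=[30, 22]
8: 0x97 (blk 18, set 2) → L1-HIT  vc=[30, 22]
9: 0x95 (blk 18, set 2) → L1-HIT  vc=[30, 22]
10: 0x95 (blk 18, set 2) → L1-HIT  vc=[30, 22]
11: 0x91 (blk 18, set 2) → L1-HIT  vc=[30, 22]
12: 0x92 (blk 18, set 2) → L1-HIT  vc=[30, 22]

OUTCOME = L1-HIT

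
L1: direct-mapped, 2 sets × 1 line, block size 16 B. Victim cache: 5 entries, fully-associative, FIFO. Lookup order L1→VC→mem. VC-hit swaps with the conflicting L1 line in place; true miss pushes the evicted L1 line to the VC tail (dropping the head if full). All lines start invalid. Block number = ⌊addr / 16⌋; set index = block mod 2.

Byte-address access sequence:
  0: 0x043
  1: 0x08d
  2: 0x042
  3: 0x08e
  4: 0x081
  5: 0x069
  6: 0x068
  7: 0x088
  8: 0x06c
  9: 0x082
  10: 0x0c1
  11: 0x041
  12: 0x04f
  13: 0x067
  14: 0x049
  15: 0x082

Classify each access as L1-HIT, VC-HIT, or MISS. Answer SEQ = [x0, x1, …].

  [0] addr=0x43 blk=4 s=0: MISS | VC []
  [1] addr=0x8d blk=8 s=0: MISS | VC [4]
  [2] addr=0x42 blk=4 s=0: VC-HIT | VC [8]
  [3] addr=0x8e blk=8 s=0: VC-HIT | VC [4]
  [4] addr=0x81 blk=8 s=0: L1-HIT | VC [4]
  [5] addr=0x69 blk=6 s=0: MISS | VC [4, 8]
  [6] addr=0x68 blk=6 s=0: L1-HIT | VC [4, 8]
  [7] addr=0x88 blk=8 s=0: VC-HIT | VC [4, 6]
  [8] addr=0x6c blk=6 s=0: VC-HIT | VC [4, 8]
  [9] addr=0x82 blk=8 s=0: VC-HIT | VC [4, 6]
  [10] addr=0xc1 blk=12 s=0: MISS | VC [4, 6, 8]
  [11] addr=0x41 blk=4 s=0: VC-HIT | VC [12, 6, 8]
  [12] addr=0x4f blk=4 s=0: L1-HIT | VC [12, 6, 8]
  [13] addr=0x67 blk=6 s=0: VC-HIT | VC [12, 4, 8]
  [14] addr=0x49 blk=4 s=0: VC-HIT | VC [12, 6, 8]
  [15] addr=0x82 blk=8 s=0: VC-HIT | VC [12, 6, 4]

SEQ = [MISS, MISS, VC-HIT, VC-HIT, L1-HIT, MISS, L1-HIT, VC-HIT, VC-HIT, VC-HIT, MISS, VC-HIT, L1-HIT, VC-HIT, VC-HIT, VC-HIT]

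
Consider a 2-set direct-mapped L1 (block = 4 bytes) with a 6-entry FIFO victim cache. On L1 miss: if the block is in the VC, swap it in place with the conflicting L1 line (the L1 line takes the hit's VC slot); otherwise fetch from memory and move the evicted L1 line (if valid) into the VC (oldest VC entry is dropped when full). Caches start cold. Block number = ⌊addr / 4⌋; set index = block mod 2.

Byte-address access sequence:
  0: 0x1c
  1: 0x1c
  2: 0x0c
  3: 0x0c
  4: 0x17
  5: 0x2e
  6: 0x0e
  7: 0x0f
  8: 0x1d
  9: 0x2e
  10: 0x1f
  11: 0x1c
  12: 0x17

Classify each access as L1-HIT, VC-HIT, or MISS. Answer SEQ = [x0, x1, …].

0: 0x1c (blk 7, set 1) → MISS  vc=[]
1: 0x1c (blk 7, set 1) → L1-HIT  vc=[]
2: 0xc (blk 3, set 1) → MISS  vc=[7]
3: 0xc (blk 3, set 1) → L1-HIT  vc=[7]
4: 0x17 (blk 5, set 1) → MISS  vc=[7, 3]
5: 0x2e (blk 11, set 1) → MISS  vc=[7, 3, 5]
6: 0xe (blk 3, set 1) → VC-HIT  vc=[7, 11, 5]
7: 0xf (blk 3, set 1) → L1-HIT  vc=[7, 11, 5]
8: 0x1d (blk 7, set 1) → VC-HIT  vc=[3, 11, 5]
9: 0x2e (blk 11, set 1) → VC-HIT  vc=[3, 7, 5]
10: 0x1f (blk 7, set 1) → VC-HIT  vc=[3, 11, 5]
11: 0x1c (blk 7, set 1) → L1-HIT  vc=[3, 11, 5]
12: 0x17 (blk 5, set 1) → VC-HIT  vc=[3, 11, 7]

SEQ = [MISS, L1-HIT, MISS, L1-HIT, MISS, MISS, VC-HIT, L1-HIT, VC-HIT, VC-HIT, VC-HIT, L1-HIT, VC-HIT]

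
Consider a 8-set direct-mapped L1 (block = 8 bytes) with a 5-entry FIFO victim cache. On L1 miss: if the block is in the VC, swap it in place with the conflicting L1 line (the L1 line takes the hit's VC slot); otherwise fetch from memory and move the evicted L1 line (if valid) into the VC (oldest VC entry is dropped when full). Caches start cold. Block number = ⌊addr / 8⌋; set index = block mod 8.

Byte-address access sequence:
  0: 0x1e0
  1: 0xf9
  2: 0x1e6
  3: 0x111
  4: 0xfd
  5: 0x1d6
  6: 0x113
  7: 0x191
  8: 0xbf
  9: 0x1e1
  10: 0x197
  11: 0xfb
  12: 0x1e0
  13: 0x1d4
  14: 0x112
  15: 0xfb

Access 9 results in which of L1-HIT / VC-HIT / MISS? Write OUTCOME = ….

  [0] addr=0x1e0 blk=60 s=4: MISS | VC []
  [1] addr=0xf9 blk=31 s=7: MISS | VC []
  [2] addr=0x1e6 blk=60 s=4: L1-HIT | VC []
  [3] addr=0x111 blk=34 s=2: MISS | VC []
  [4] addr=0xfd blk=31 s=7: L1-HIT | VC []
  [5] addr=0x1d6 blk=58 s=2: MISS | VC [34]
  [6] addr=0x113 blk=34 s=2: VC-HIT | VC [58]
  [7] addr=0x191 blk=50 s=2: MISS | VC [58, 34]
  [8] addr=0xbf blk=23 s=7: MISS | VC [58, 34, 31]
  [9] addr=0x1e1 blk=60 s=4: L1-HIT | VC [58, 34, 31]
  [10] addr=0x197 blk=50 s=2: L1-HIT | VC [58, 34, 31]
  [11] addr=0xfb blk=31 s=7: VC-HIT | VC [58, 34, 23]
  [12] addr=0x1e0 blk=60 s=4: L1-HIT | VC [58, 34, 23]
  [13] addr=0x1d4 blk=58 s=2: VC-HIT | VC [50, 34, 23]
  [14] addr=0x112 blk=34 s=2: VC-HIT | VC [50, 58, 23]
  [15] addr=0xfb blk=31 s=7: L1-HIT | VC [50, 58, 23]

OUTCOME = L1-HIT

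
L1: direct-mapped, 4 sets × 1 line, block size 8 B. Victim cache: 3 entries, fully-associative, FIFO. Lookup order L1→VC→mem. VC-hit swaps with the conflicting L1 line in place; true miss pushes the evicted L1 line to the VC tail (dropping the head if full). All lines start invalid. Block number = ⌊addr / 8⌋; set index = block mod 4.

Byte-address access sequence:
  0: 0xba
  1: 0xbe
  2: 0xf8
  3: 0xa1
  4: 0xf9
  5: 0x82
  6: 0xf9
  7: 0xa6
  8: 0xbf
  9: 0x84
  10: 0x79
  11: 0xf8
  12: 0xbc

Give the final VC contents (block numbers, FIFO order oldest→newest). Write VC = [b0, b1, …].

0: 0xba (blk 23, set 3) → MISS  vc=[]
1: 0xbe (blk 23, set 3) → L1-HIT  vc=[]
2: 0xf8 (blk 31, set 3) → MISS  vc=[23]
3: 0xa1 (blk 20, set 0) → MISS  vc=[23]
4: 0xf9 (blk 31, set 3) → L1-HIT  vc=[23]
5: 0x82 (blk 16, set 0) → MISS  vc=[23, 20]
6: 0xf9 (blk 31, set 3) → L1-HIT  vc=[23, 20]
7: 0xa6 (blk 20, set 0) → VC-HIT  vc=[23, 16]
8: 0xbf (blk 23, set 3) → VC-HIT  vc=[31, 16]
9: 0x84 (blk 16, set 0) → VC-HIT  vc=[31, 20]
10: 0x79 (blk 15, set 3) → MISS  vc=[31, 20, 23]
11: 0xf8 (blk 31, set 3) → VC-HIT  vc=[15, 20, 23]
12: 0xbc (blk 23, set 3) → VC-HIT  vc=[15, 20, 31]

VC = [15, 20, 31]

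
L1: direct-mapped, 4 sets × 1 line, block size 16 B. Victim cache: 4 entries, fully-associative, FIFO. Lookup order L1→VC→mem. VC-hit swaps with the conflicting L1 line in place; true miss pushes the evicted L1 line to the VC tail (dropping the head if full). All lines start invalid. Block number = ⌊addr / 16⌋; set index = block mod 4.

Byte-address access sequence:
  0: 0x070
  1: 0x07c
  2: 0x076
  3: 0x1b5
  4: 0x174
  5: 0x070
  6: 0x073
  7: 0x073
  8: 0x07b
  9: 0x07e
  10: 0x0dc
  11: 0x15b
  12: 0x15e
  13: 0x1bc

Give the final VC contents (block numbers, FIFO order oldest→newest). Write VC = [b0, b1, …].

VC = [23, 7, 13]

#0 0x70→b7/s3 MISS; vc=[]
#1 0x7c→b7/s3 L1-HIT; vc=[]
#2 0x76→b7/s3 L1-HIT; vc=[]
#3 0x1b5→b27/s3 MISS; vc=[7]
#4 0x174→b23/s3 MISS; vc=[7,27]
#5 0x70→b7/s3 VC-HIT; vc=[23,27]
#6 0x73→b7/s3 L1-HIT; vc=[23,27]
#7 0x73→b7/s3 L1-HIT; vc=[23,27]
#8 0x7b→b7/s3 L1-HIT; vc=[23,27]
#9 0x7e→b7/s3 L1-HIT; vc=[23,27]
#10 0xdc→b13/s1 MISS; vc=[23,27]
#11 0x15b→b21/s1 MISS; vc=[23,27,13]
#12 0x15e→b21/s1 L1-HIT; vc=[23,27,13]
#13 0x1bc→b27/s3 VC-HIT; vc=[23,7,13]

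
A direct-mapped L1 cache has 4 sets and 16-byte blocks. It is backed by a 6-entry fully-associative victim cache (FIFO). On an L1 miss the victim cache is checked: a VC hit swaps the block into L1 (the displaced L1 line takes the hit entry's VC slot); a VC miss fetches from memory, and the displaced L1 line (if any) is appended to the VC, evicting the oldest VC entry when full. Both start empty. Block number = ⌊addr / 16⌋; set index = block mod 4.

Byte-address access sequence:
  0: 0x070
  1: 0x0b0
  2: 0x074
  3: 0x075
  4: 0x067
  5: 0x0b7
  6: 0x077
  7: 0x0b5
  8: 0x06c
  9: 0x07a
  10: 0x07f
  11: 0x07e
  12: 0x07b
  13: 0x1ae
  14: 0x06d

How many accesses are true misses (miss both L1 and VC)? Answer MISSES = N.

  [0] addr=0x70 blk=7 s=3: MISS | VC []
  [1] addr=0xb0 blk=11 s=3: MISS | VC [7]
  [2] addr=0x74 blk=7 s=3: VC-HIT | VC [11]
  [3] addr=0x75 blk=7 s=3: L1-HIT | VC [11]
  [4] addr=0x67 blk=6 s=2: MISS | VC [11]
  [5] addr=0xb7 blk=11 s=3: VC-HIT | VC [7]
  [6] addr=0x77 blk=7 s=3: VC-HIT | VC [11]
  [7] addr=0xb5 blk=11 s=3: VC-HIT | VC [7]
  [8] addr=0x6c blk=6 s=2: L1-HIT | VC [7]
  [9] addr=0x7a blk=7 s=3: VC-HIT | VC [11]
  [10] addr=0x7f blk=7 s=3: L1-HIT | VC [11]
  [11] addr=0x7e blk=7 s=3: L1-HIT | VC [11]
  [12] addr=0x7b blk=7 s=3: L1-HIT | VC [11]
  [13] addr=0x1ae blk=26 s=2: MISS | VC [11, 6]
  [14] addr=0x6d blk=6 s=2: VC-HIT | VC [11, 26]

MISSES = 4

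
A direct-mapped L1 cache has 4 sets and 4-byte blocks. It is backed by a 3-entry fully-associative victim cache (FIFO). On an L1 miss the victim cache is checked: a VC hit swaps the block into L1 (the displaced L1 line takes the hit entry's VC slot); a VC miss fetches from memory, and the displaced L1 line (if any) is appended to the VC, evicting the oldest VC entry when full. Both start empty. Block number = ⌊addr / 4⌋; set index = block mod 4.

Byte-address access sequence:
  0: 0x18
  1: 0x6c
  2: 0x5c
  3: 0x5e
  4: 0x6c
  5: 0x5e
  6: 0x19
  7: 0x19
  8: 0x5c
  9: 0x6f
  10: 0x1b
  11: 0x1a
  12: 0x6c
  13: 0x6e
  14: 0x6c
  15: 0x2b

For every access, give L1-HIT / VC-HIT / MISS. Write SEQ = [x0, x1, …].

SEQ = [MISS, MISS, MISS, L1-HIT, VC-HIT, VC-HIT, L1-HIT, L1-HIT, L1-HIT, VC-HIT, L1-HIT, L1-HIT, L1-HIT, L1-HIT, L1-HIT, MISS]

#0 0x18→b6/s2 MISS; vc=[]
#1 0x6c→b27/s3 MISS; vc=[]
#2 0x5c→b23/s3 MISS; vc=[27]
#3 0x5e→b23/s3 L1-HIT; vc=[27]
#4 0x6c→b27/s3 VC-HIT; vc=[23]
#5 0x5e→b23/s3 VC-HIT; vc=[27]
#6 0x19→b6/s2 L1-HIT; vc=[27]
#7 0x19→b6/s2 L1-HIT; vc=[27]
#8 0x5c→b23/s3 L1-HIT; vc=[27]
#9 0x6f→b27/s3 VC-HIT; vc=[23]
#10 0x1b→b6/s2 L1-HIT; vc=[23]
#11 0x1a→b6/s2 L1-HIT; vc=[23]
#12 0x6c→b27/s3 L1-HIT; vc=[23]
#13 0x6e→b27/s3 L1-HIT; vc=[23]
#14 0x6c→b27/s3 L1-HIT; vc=[23]
#15 0x2b→b10/s2 MISS; vc=[23,6]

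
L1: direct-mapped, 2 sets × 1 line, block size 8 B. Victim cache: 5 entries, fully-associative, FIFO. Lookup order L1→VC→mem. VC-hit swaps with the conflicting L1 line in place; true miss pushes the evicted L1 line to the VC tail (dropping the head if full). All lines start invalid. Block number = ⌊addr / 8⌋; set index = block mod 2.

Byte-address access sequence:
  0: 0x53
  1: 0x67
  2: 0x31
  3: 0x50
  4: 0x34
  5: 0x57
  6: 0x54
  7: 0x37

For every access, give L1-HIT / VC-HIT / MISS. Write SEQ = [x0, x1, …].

SEQ = [MISS, MISS, MISS, VC-HIT, VC-HIT, VC-HIT, L1-HIT, VC-HIT]

  [0] addr=0x53 blk=10 s=0: MISS | VC []
  [1] addr=0x67 blk=12 s=0: MISS | VC [10]
  [2] addr=0x31 blk=6 s=0: MISS | VC [10, 12]
  [3] addr=0x50 blk=10 s=0: VC-HIT | VC [6, 12]
  [4] addr=0x34 blk=6 s=0: VC-HIT | VC [10, 12]
  [5] addr=0x57 blk=10 s=0: VC-HIT | VC [6, 12]
  [6] addr=0x54 blk=10 s=0: L1-HIT | VC [6, 12]
  [7] addr=0x37 blk=6 s=0: VC-HIT | VC [10, 12]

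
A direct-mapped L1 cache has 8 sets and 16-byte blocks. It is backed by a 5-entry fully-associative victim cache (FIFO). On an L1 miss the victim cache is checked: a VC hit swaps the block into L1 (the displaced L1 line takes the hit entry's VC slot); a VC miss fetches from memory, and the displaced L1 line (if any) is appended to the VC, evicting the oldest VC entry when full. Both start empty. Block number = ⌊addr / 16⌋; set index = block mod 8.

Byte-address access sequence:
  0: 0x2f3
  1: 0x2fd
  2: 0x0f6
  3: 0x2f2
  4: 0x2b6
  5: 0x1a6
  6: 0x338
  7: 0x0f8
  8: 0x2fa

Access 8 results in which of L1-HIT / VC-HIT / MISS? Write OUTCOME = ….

0: 0x2f3 (blk 47, set 7) → MISS  vc=[]
1: 0x2fd (blk 47, set 7) → L1-HIT  vc=[]
2: 0xf6 (blk 15, set 7) → MISS  vc=[47]
3: 0x2f2 (blk 47, set 7) → VC-HIT  vc=[15]
4: 0x2b6 (blk 43, set 3) → MISS  vc=[15]
5: 0x1a6 (blk 26, set 2) → MISS  vc=[15]
6: 0x338 (blk 51, set 3) → MISS  vc=[15, 43]
7: 0xf8 (blk 15, set 7) → VC-HIT  vc=[47, 43]
8: 0x2fa (blk 47, set 7) → VC-HIT  vc=[15, 43]

OUTCOME = VC-HIT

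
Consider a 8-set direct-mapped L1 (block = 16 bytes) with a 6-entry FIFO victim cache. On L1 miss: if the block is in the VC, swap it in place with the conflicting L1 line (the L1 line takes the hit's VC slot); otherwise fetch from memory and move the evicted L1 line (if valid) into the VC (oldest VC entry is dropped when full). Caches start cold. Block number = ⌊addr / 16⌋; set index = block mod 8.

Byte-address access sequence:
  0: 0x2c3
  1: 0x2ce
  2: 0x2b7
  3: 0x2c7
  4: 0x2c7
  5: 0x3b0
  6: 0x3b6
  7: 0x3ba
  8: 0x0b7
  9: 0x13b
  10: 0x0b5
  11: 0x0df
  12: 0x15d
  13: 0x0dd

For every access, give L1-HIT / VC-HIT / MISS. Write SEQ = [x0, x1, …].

0: 0x2c3 (blk 44, set 4) → MISS  vc=[]
1: 0x2ce (blk 44, set 4) → L1-HIT  vc=[]
2: 0x2b7 (blk 43, set 3) → MISS  vc=[]
3: 0x2c7 (blk 44, set 4) → L1-HIT  vc=[]
4: 0x2c7 (blk 44, set 4) → L1-HIT  vc=[]
5: 0x3b0 (blk 59, set 3) → MISS  vc=[43]
6: 0x3b6 (blk 59, set 3) → L1-HIT  vc=[43]
7: 0x3ba (blk 59, set 3) → L1-HIT  vc=[43]
8: 0xb7 (blk 11, set 3) → MISS  vc=[43, 59]
9: 0x13b (blk 19, set 3) → MISS  vc=[43, 59, 11]
10: 0xb5 (blk 11, set 3) → VC-HIT  vc=[43, 59, 19]
11: 0xdf (blk 13, set 5) → MISS  vc=[43, 59, 19]
12: 0x15d (blk 21, set 5) → MISS  vc=[43, 59, 19, 13]
13: 0xdd (blk 13, set 5) → VC-HIT  vc=[43, 59, 19, 21]

SEQ = [MISS, L1-HIT, MISS, L1-HIT, L1-HIT, MISS, L1-HIT, L1-HIT, MISS, MISS, VC-HIT, MISS, MISS, VC-HIT]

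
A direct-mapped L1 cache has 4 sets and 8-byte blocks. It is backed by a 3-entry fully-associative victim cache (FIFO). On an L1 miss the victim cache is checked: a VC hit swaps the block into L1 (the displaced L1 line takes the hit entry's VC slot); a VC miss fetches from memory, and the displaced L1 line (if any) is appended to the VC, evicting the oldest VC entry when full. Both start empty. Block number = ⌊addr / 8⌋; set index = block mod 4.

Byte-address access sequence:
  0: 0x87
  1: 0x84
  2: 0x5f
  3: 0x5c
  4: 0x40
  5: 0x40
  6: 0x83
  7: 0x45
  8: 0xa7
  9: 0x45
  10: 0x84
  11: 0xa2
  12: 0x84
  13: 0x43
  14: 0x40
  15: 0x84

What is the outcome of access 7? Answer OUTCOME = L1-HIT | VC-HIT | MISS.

  [0] addr=0x87 blk=16 s=0: MISS | VC []
  [1] addr=0x84 blk=16 s=0: L1-HIT | VC []
  [2] addr=0x5f blk=11 s=3: MISS | VC []
  [3] addr=0x5c blk=11 s=3: L1-HIT | VC []
  [4] addr=0x40 blk=8 s=0: MISS | VC [16]
  [5] addr=0x40 blk=8 s=0: L1-HIT | VC [16]
  [6] addr=0x83 blk=16 s=0: VC-HIT | VC [8]
  [7] addr=0x45 blk=8 s=0: VC-HIT | VC [16]
  [8] addr=0xa7 blk=20 s=0: MISS | VC [16, 8]
  [9] addr=0x45 blk=8 s=0: VC-HIT | VC [16, 20]
  [10] addr=0x84 blk=16 s=0: VC-HIT | VC [8, 20]
  [11] addr=0xa2 blk=20 s=0: VC-HIT | VC [8, 16]
  [12] addr=0x84 blk=16 s=0: VC-HIT | VC [8, 20]
  [13] addr=0x43 blk=8 s=0: VC-HIT | VC [16, 20]
  [14] addr=0x40 blk=8 s=0: L1-HIT | VC [16, 20]
  [15] addr=0x84 blk=16 s=0: VC-HIT | VC [8, 20]

OUTCOME = VC-HIT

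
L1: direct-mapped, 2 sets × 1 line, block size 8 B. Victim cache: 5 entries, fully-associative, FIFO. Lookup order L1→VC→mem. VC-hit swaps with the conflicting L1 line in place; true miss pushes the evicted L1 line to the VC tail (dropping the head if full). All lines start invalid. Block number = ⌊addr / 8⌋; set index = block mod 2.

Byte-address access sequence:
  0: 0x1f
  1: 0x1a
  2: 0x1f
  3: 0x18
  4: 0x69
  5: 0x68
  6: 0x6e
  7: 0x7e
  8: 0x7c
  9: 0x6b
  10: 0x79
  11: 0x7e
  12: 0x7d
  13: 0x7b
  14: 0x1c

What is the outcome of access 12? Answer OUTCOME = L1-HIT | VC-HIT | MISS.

0: 0x1f (blk 3, set 1) → MISS  vc=[]
1: 0x1a (blk 3, set 1) → L1-HIT  vc=[]
2: 0x1f (blk 3, set 1) → L1-HIT  vc=[]
3: 0x18 (blk 3, set 1) → L1-HIT  vc=[]
4: 0x69 (blk 13, set 1) → MISS  vc=[3]
5: 0x68 (blk 13, set 1) → L1-HIT  vc=[3]
6: 0x6e (blk 13, set 1) → L1-HIT  vc=[3]
7: 0x7e (blk 15, set 1) → MISS  vc=[3, 13]
8: 0x7c (blk 15, set 1) → L1-HIT  vc=[3, 13]
9: 0x6b (blk 13, set 1) → VC-HIT  vc=[3, 15]
10: 0x79 (blk 15, set 1) → VC-HIT  vc=[3, 13]
11: 0x7e (blk 15, set 1) → L1-HIT  vc=[3, 13]
12: 0x7d (blk 15, set 1) → L1-HIT  vc=[3, 13]
13: 0x7b (blk 15, set 1) → L1-HIT  vc=[3, 13]
14: 0x1c (blk 3, set 1) → VC-HIT  vc=[15, 13]

OUTCOME = L1-HIT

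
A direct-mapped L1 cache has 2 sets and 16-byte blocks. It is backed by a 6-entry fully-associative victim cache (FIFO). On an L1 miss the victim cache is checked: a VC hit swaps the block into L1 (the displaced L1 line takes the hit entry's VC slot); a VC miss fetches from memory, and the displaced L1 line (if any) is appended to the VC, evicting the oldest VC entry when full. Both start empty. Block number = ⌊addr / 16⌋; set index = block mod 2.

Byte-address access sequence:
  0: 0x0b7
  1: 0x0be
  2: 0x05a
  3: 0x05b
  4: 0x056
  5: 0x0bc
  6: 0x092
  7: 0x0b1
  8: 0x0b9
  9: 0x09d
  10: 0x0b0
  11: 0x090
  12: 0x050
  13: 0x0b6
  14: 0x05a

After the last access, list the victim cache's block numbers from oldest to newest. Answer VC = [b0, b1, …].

VC = [9, 11]

#0 0xb7→b11/s1 MISS; vc=[]
#1 0xbe→b11/s1 L1-HIT; vc=[]
#2 0x5a→b5/s1 MISS; vc=[11]
#3 0x5b→b5/s1 L1-HIT; vc=[11]
#4 0x56→b5/s1 L1-HIT; vc=[11]
#5 0xbc→b11/s1 VC-HIT; vc=[5]
#6 0x92→b9/s1 MISS; vc=[5,11]
#7 0xb1→b11/s1 VC-HIT; vc=[5,9]
#8 0xb9→b11/s1 L1-HIT; vc=[5,9]
#9 0x9d→b9/s1 VC-HIT; vc=[5,11]
#10 0xb0→b11/s1 VC-HIT; vc=[5,9]
#11 0x90→b9/s1 VC-HIT; vc=[5,11]
#12 0x50→b5/s1 VC-HIT; vc=[9,11]
#13 0xb6→b11/s1 VC-HIT; vc=[9,5]
#14 0x5a→b5/s1 VC-HIT; vc=[9,11]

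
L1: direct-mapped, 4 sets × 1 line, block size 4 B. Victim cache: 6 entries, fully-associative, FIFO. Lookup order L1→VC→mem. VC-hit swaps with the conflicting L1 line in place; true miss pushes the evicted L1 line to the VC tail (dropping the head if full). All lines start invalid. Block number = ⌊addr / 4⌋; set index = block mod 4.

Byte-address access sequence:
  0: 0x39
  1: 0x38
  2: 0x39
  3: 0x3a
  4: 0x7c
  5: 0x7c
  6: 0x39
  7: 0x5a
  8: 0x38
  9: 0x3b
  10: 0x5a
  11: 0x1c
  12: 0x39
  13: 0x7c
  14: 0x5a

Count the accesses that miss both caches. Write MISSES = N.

  [0] addr=0x39 blk=14 s=2: MISS | VC []
  [1] addr=0x38 blk=14 s=2: L1-HIT | VC []
  [2] addr=0x39 blk=14 s=2: L1-HIT | VC []
  [3] addr=0x3a blk=14 s=2: L1-HIT | VC []
  [4] addr=0x7c blk=31 s=3: MISS | VC []
  [5] addr=0x7c blk=31 s=3: L1-HIT | VC []
  [6] addr=0x39 blk=14 s=2: L1-HIT | VC []
  [7] addr=0x5a blk=22 s=2: MISS | VC [14]
  [8] addr=0x38 blk=14 s=2: VC-HIT | VC [22]
  [9] addr=0x3b blk=14 s=2: L1-HIT | VC [22]
  [10] addr=0x5a blk=22 s=2: VC-HIT | VC [14]
  [11] addr=0x1c blk=7 s=3: MISS | VC [14, 31]
  [12] addr=0x39 blk=14 s=2: VC-HIT | VC [22, 31]
  [13] addr=0x7c blk=31 s=3: VC-HIT | VC [22, 7]
  [14] addr=0x5a blk=22 s=2: VC-HIT | VC [14, 7]

MISSES = 4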